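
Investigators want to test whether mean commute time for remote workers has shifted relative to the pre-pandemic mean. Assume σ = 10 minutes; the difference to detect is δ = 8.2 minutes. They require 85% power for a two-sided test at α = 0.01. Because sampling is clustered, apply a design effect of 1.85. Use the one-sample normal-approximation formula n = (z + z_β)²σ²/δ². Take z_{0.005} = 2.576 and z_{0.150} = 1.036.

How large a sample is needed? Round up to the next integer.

n = (z_{α/2} + z_β)² · σ² / δ²
  = (2.576 + 1.036)² · 10² / 8.2²
  = 13.0465 · 100 / 67.24
  = 19.40
Design effect: 1.85 × 19.40 = 35.90.
Round up → n = 36.

n = 36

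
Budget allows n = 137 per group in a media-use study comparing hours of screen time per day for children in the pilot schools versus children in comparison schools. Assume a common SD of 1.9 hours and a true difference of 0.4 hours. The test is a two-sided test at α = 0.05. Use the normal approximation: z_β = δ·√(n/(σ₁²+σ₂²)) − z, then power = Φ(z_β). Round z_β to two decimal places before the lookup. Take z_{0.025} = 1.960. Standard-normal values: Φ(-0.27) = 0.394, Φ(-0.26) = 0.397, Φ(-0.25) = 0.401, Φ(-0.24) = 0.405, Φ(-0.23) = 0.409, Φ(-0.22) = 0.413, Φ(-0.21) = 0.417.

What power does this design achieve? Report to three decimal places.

Power ≈ 0.413

z_β = δ·√(n/(σ₁²+σ₂²)) − z_{α/2}
    = 0.4 · √(137/7.22) − 1.960
    = 0.4 · 4.35604 − 1.960
    = 1.7424 − 1.960 = -0.2176 → -0.22
Power = Φ(-0.22) = 0.413.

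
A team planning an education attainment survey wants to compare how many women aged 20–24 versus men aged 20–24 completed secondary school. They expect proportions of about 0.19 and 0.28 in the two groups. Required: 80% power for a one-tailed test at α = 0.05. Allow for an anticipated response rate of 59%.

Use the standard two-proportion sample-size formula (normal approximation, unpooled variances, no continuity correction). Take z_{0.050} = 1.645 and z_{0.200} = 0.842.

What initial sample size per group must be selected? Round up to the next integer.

n = (z_α + z_β)² · [p₁(1−p₁) + p₂(1−p₂)] / (p₁ − p₂)²
  = (1.645 + 0.842)² · (0.19·0.81 + 0.28·0.72) / (-0.09)²
  = (2.487)² · (0.1539 + 0.2016) / 0.0081
  = 6.1852 · 0.3555 / 0.0081
  = 271.46
Adjust for 59% response: 271.46 / 0.59 = 460.10.
Round up → n = 461 per group.

n = 461 per group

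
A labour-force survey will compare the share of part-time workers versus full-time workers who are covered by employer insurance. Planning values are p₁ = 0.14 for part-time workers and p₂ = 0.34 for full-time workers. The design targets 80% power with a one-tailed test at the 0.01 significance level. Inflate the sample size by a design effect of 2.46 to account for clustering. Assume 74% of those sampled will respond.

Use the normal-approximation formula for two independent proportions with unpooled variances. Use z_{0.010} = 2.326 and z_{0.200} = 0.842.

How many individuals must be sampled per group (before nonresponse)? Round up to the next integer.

n = (z_α + z_β)² · [p₁(1−p₁) + p₂(1−p₂)] / (p₁ − p₂)²
  = (2.326 + 0.842)² · (0.14·0.86 + 0.34·0.66) / (-0.20)²
  = (3.168)² · (0.1204 + 0.2244) / 0.0400
  = 10.0362 · 0.3448 / 0.0400
  = 86.51
Design effect: 2.46 × 86.51 = 212.82.
Adjust for 74% response: 212.82 / 0.74 = 287.59.
Round up → n = 288 per group.

n = 288 per group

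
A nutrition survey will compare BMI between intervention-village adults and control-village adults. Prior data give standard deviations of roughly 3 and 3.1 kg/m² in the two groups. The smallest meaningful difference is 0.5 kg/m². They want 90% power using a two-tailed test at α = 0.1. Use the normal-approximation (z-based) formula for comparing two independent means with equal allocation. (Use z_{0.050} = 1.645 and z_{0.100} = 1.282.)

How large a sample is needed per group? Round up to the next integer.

n = 638 per group

n = (z_{α/2} + z_β)² · (σ₁² + σ₂²) / δ²
  = (1.645 + 1.282)² · (3² + 3.1² = 18.61) / 0.5²
  = 8.5673 · 18.61 / 0.25
  = 637.75
Round up → n = 638 per group.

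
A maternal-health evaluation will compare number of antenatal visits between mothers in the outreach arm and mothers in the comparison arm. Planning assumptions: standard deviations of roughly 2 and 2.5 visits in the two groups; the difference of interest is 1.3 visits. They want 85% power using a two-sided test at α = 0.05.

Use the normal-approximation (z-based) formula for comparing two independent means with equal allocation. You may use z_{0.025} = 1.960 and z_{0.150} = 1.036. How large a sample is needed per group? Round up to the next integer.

n = 55 per group

n = (z_{α/2} + z_β)² · (σ₁² + σ₂²) / δ²
  = (1.960 + 1.036)² · (2² + 2.5² = 10.25) / 1.3²
  = 8.9760 · 10.25 / 1.69
  = 54.44
Round up → n = 55 per group.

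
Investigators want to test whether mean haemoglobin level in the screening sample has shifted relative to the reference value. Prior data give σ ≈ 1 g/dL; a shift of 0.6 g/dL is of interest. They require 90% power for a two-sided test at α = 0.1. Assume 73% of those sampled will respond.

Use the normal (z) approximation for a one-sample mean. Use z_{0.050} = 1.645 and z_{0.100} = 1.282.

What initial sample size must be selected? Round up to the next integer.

n = 33

n = (z_{α/2} + z_β)² · σ² / δ²
  = (1.645 + 1.282)² · 1² / 0.6²
  = 8.5673 · 1 / 0.36
  = 23.80
Adjust for 73% response: 23.80 / 0.73 = 32.60.
Round up → n = 33.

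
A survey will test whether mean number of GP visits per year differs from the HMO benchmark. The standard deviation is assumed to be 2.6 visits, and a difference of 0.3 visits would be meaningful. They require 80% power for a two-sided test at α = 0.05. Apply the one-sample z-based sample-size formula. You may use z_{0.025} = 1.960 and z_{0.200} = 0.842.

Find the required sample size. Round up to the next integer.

n = (z_{α/2} + z_β)² · σ² / δ²
  = (1.960 + 0.842)² · 2.6² / 0.3²
  = 7.8512 · 6.76 / 0.09
  = 589.71
Round up → n = 590.

n = 590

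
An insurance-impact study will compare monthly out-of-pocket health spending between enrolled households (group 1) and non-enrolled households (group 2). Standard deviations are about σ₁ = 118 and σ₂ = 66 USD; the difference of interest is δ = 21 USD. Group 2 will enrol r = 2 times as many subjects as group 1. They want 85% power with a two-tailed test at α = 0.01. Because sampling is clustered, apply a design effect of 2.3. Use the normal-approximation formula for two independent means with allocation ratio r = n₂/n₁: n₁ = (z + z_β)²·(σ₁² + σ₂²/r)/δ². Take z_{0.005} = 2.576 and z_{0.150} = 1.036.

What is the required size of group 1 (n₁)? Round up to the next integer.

n₁ = (z_{α/2} + z_β)² · (σ₁² + σ₂²/r) / δ²
   = (2.576 + 1.036)² · (118² + 66²/2) / 21²
   = 13.0465 · (13924 + 2178) / 441
   = 13.0465 · 16102 / 441
   = 476.36
Design effect: 2.3 × 476.36 = 1095.63.
Round up → n₁ = 1096; n₂ = r·n₁ = 2 × 1096 = 2192.

n₁ = 1096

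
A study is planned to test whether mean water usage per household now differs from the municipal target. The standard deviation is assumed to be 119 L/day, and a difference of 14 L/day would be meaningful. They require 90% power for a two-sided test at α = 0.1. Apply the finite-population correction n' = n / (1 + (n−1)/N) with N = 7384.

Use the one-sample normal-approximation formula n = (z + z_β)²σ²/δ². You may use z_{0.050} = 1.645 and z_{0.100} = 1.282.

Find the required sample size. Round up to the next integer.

n = 572

n = (z_{α/2} + z_β)² · σ² / δ²
  = (1.645 + 1.282)² · 119² / 14²
  = 8.5673 · 14161 / 196
  = 618.99
Finite-population correction (N = 7384): 618.99 / (1 + (618.99 − 1)/7384) = 571.19.
Round up → n = 572.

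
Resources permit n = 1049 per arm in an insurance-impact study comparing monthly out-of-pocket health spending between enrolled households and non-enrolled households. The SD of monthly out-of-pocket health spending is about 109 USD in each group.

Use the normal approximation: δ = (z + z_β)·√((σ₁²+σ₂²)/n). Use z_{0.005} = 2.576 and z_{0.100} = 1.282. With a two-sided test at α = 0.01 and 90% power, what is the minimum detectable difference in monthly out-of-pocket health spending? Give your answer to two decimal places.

δ = (z_{α/2} + z_β) · √((σ₁²+σ₂²)/n)
  = (2.576 + 1.282) · √(23762/1049)
  = 3.858 · √22.652
  = 3.858 · 4.7594
  = 18.3618

Minimum detectable difference ≈ 18.36 USD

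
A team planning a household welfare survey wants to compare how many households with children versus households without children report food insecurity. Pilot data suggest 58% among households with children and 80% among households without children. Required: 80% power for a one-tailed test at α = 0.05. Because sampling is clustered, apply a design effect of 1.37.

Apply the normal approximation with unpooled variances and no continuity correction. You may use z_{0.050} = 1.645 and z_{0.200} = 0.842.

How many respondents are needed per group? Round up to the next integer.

n = (z_α + z_β)² · [p₁(1−p₁) + p₂(1−p₂)] / (p₁ − p₂)²
  = (1.645 + 0.842)² · (0.58·0.42 + 0.80·0.20) / (-0.22)²
  = (2.487)² · (0.2436 + 0.1600) / 0.0484
  = 6.1852 · 0.4036 / 0.0484
  = 51.58
Design effect: 1.37 × 51.58 = 70.66.
Round up → n = 71 per group.

n = 71 per group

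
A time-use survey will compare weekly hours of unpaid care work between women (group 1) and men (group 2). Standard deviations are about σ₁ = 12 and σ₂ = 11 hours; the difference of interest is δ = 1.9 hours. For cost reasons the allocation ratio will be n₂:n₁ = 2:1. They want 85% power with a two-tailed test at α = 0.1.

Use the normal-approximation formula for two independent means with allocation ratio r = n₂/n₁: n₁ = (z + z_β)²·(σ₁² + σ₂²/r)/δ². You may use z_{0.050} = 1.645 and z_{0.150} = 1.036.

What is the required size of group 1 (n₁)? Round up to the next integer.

n₁ = (z_{α/2} + z_β)² · (σ₁² + σ₂²/r) / δ²
   = (1.645 + 1.036)² · (12² + 11²/2) / 1.9²
   = 7.1878 · (144 + 60.5) / 3.61
   = 7.1878 · 204.5 / 3.61
   = 407.17
Round up → n₁ = 408; n₂ = r·n₁ = 2 × 408 = 816.

n₁ = 408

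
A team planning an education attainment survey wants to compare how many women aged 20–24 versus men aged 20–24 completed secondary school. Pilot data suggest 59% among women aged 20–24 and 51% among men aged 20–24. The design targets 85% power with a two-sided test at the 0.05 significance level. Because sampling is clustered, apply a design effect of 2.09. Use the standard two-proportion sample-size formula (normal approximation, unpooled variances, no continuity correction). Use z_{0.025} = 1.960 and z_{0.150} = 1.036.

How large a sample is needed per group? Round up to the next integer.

n = 1442 per group

n = (z_{α/2} + z_β)² · [p₁(1−p₁) + p₂(1−p₂)] / (p₁ − p₂)²
  = (1.960 + 1.036)² · (0.59·0.41 + 0.51·0.49) / (0.08)²
  = (2.996)² · (0.2419 + 0.2499) / 0.0064
  = 8.9760 · 0.4918 / 0.0064
  = 689.75
Design effect: 2.09 × 689.75 = 1441.58.
Round up → n = 1442 per group.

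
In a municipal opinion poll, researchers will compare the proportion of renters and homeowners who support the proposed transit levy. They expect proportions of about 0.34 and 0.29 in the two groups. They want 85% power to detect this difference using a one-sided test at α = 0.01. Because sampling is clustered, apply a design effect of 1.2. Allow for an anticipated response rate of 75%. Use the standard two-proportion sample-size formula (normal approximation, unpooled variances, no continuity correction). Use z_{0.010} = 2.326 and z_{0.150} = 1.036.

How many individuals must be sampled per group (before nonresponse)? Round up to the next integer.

n = 3113 per group

n = (z_α + z_β)² · [p₁(1−p₁) + p₂(1−p₂)] / (p₁ − p₂)²
  = (2.326 + 1.036)² · (0.34·0.66 + 0.29·0.71) / (0.05)²
  = (3.362)² · (0.2244 + 0.2059) / 0.0025
  = 11.3030 · 0.4303 / 0.0025
  = 1945.48
Design effect: 1.2 × 1945.48 = 2334.58.
Adjust for 75% response: 2334.58 / 0.75 = 3112.77.
Round up → n = 3113 per group.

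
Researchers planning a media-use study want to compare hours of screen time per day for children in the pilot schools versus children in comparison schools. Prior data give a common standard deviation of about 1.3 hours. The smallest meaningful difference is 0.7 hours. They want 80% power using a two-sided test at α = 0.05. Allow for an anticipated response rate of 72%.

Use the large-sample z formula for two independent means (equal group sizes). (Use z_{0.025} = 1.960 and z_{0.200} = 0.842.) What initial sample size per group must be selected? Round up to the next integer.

n = 76 per group

n = (z_{α/2} + z_β)² · (σ₁² + σ₂²) / δ²
  = (1.960 + 0.842)² · (2·1.3² = 3.38) / 0.7²
  = 7.8512 · 3.38 / 0.49
  = 54.16
Adjust for 72% response: 54.16 / 0.72 = 75.22.
Round up → n = 76 per group.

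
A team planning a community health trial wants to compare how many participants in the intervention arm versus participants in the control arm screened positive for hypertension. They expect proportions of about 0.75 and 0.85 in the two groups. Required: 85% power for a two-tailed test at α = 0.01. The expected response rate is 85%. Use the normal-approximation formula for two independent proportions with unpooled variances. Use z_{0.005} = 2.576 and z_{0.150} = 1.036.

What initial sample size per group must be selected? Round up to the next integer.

n = 484 per group

n = (z_{α/2} + z_β)² · [p₁(1−p₁) + p₂(1−p₂)] / (p₁ − p₂)²
  = (2.576 + 1.036)² · (0.75·0.25 + 0.85·0.15) / (-0.10)²
  = (3.612)² · (0.1875 + 0.1275) / 0.0100
  = 13.0465 · 0.3150 / 0.0100
  = 410.97
Adjust for 85% response: 410.97 / 0.85 = 483.49.
Round up → n = 484 per group.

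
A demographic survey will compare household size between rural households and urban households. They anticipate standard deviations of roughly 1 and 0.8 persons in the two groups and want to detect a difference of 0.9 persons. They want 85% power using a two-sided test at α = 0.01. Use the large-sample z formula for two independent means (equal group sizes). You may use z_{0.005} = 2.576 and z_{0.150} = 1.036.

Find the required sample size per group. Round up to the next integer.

n = (z_{α/2} + z_β)² · (σ₁² + σ₂²) / δ²
  = (2.576 + 1.036)² · (1² + 0.8² = 1.64) / 0.9²
  = 13.0465 · 1.64 / 0.81
  = 26.42
Round up → n = 27 per group.

n = 27 per group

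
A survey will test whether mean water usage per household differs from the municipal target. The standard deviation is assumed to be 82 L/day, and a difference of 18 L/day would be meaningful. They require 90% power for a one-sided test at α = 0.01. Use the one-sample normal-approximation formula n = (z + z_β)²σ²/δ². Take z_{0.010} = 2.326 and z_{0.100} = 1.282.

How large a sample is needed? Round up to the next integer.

n = 271

n = (z_α + z_β)² · σ² / δ²
  = (2.326 + 1.282)² · 82² / 18²
  = 13.0177 · 6724 / 324
  = 270.16
Round up → n = 271.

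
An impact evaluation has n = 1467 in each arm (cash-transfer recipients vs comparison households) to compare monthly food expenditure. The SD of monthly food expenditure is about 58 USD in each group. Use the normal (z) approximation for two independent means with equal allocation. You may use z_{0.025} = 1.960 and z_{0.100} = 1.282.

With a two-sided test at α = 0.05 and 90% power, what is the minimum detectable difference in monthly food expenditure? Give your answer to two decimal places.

Minimum detectable difference ≈ 6.94 USD

δ = (z_{α/2} + z_β) · √((σ₁²+σ₂²)/n)
  = (1.960 + 1.282) · √(6728/1467)
  = 3.242 · √4.5862
  = 3.242 · 2.1415
  = 6.9429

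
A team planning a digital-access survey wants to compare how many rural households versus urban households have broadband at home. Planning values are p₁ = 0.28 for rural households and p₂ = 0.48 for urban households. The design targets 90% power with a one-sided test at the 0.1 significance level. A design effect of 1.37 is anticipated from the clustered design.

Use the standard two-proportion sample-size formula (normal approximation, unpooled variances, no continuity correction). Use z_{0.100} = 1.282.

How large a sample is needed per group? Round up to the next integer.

n = (z_α + z_β)² · [p₁(1−p₁) + p₂(1−p₂)] / (p₁ − p₂)²
  = (1.282 + 1.282)² · (0.28·0.72 + 0.48·0.52) / (-0.20)²
  = (2.564)² · (0.2016 + 0.2496) / 0.0400
  = 6.5741 · 0.4512 / 0.0400
  = 74.16
Design effect: 1.37 × 74.16 = 101.59.
Round up → n = 102 per group.

n = 102 per group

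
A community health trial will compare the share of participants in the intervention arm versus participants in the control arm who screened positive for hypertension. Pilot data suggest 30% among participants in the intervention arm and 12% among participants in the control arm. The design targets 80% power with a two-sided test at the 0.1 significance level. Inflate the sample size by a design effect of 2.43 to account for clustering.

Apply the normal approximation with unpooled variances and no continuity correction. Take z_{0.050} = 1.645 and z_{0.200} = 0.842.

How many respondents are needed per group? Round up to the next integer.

n = (z_{α/2} + z_β)² · [p₁(1−p₁) + p₂(1−p₂)] / (p₁ − p₂)²
  = (1.645 + 0.842)² · (0.30·0.70 + 0.12·0.88) / (0.18)²
  = (2.487)² · (0.2100 + 0.1056) / 0.0324
  = 6.1852 · 0.3156 / 0.0324
  = 60.25
Design effect: 2.43 × 60.25 = 146.40.
Round up → n = 147 per group.

n = 147 per group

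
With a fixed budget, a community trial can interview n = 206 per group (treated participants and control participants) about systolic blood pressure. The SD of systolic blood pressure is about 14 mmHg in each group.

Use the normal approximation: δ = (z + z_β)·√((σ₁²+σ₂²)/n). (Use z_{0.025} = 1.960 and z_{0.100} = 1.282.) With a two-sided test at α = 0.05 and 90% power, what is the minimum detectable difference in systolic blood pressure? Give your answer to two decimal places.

δ = (z_{α/2} + z_β) · √((σ₁²+σ₂²)/n)
  = (1.960 + 1.282) · √(392/206)
  = 3.242 · √1.9029
  = 3.242 · 1.3795
  = 4.4722

Minimum detectable difference ≈ 4.47 mmHg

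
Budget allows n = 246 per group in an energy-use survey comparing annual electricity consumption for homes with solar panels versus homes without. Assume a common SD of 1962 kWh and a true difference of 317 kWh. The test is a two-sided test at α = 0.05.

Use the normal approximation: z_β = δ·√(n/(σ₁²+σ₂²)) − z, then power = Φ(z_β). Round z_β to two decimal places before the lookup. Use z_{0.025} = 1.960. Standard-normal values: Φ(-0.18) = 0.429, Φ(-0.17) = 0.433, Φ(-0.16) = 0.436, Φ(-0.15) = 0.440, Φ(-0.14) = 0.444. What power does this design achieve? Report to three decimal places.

Power ≈ 0.433

z_β = δ·√(n/(σ₁²+σ₂²)) − z_{α/2}
    = 317 · √(246/7698888) − 1.960
    = 317 · 0.00565 − 1.960
    = 1.7919 − 1.960 = -0.1681 → -0.17
Power = Φ(-0.17) = 0.433.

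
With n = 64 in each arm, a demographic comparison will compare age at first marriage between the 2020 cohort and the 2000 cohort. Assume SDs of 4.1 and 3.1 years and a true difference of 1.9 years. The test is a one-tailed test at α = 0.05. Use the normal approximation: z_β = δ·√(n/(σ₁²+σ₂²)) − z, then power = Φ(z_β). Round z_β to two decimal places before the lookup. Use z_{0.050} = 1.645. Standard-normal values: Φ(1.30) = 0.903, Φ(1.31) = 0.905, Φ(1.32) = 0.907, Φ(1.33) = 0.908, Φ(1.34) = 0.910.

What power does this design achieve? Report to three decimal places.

z_β = δ·√(n/(σ₁²+σ₂²)) − z_α
    = 1.9 · √(64/26.42) − 1.645
    = 1.9 · 1.55641 − 1.645
    = 2.9572 − 1.645 = 1.3122 → 1.31
Power = Φ(1.31) = 0.905.

Power ≈ 0.905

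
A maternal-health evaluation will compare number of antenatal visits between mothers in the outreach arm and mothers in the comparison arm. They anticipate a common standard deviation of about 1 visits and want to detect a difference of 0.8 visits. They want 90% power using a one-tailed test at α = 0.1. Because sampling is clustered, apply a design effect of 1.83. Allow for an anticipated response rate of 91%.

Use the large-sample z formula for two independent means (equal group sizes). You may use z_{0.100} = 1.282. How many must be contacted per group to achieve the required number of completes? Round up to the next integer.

n = 42 per group

n = (z_α + z_β)² · (σ₁² + σ₂²) / δ²
  = (1.282 + 1.282)² · (2·1² = 2) / 0.8²
  = 6.5741 · 2 / 0.64
  = 20.54
Design effect: 1.83 × 20.54 = 37.60.
Adjust for 91% response: 37.60 / 0.91 = 41.31.
Round up → n = 42 per group.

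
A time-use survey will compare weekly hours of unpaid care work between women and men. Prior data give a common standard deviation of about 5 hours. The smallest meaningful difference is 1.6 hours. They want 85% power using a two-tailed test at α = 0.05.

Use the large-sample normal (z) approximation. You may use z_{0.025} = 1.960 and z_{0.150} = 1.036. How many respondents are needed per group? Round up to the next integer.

n = (z_{α/2} + z_β)² · (σ₁² + σ₂²) / δ²
  = (1.960 + 1.036)² · (2·5² = 50) / 1.6²
  = 8.9760 · 50 / 2.56
  = 175.31
Round up → n = 176 per group.

n = 176 per group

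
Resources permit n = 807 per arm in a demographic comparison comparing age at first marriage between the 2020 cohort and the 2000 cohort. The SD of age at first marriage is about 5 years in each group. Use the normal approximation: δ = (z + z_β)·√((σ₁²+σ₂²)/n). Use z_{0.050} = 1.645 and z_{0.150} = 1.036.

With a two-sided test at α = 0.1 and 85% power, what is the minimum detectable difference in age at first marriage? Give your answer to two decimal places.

Minimum detectable difference ≈ 0.67 years

δ = (z_{α/2} + z_β) · √((σ₁²+σ₂²)/n)
  = (1.645 + 1.036) · √(50/807)
  = 2.681 · √0.06196
  = 2.681 · 0.2489
  = 0.6673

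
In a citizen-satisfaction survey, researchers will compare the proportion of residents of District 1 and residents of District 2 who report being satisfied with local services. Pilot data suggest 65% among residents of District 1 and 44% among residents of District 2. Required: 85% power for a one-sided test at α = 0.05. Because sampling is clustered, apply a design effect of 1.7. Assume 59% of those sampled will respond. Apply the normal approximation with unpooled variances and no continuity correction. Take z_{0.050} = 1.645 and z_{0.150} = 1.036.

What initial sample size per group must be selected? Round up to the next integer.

n = (z_α + z_β)² · [p₁(1−p₁) + p₂(1−p₂)] / (p₁ − p₂)²
  = (1.645 + 1.036)² · (0.65·0.35 + 0.44·0.56) / (0.21)²
  = (2.681)² · (0.2275 + 0.2464) / 0.0441
  = 7.1878 · 0.4739 / 0.0441
  = 77.24
Design effect: 1.7 × 77.24 = 131.31.
Adjust for 59% response: 131.31 / 0.59 = 222.56.
Round up → n = 223 per group.

n = 223 per group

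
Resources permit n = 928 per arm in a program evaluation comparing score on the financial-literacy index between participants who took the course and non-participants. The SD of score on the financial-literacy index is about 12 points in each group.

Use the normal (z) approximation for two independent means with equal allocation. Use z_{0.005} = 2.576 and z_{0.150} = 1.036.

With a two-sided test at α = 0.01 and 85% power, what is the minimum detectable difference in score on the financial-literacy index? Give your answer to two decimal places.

Minimum detectable difference ≈ 2.01 points

δ = (z_{α/2} + z_β) · √((σ₁²+σ₂²)/n)
  = (2.576 + 1.036) · √(288/928)
  = 3.612 · √0.31034
  = 3.612 · 0.5571
  = 2.0122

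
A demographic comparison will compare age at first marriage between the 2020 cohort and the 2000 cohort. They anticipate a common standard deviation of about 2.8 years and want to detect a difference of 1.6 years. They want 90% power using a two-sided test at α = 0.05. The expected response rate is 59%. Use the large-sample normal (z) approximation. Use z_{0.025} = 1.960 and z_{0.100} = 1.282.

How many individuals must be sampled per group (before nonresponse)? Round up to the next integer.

n = (z_{α/2} + z_β)² · (σ₁² + σ₂²) / δ²
  = (1.960 + 1.282)² · (2·2.8² = 15.68) / 1.6²
  = 10.5106 · 15.68 / 2.56
  = 64.38
Adjust for 59% response: 64.38 / 0.59 = 109.11.
Round up → n = 110 per group.

n = 110 per group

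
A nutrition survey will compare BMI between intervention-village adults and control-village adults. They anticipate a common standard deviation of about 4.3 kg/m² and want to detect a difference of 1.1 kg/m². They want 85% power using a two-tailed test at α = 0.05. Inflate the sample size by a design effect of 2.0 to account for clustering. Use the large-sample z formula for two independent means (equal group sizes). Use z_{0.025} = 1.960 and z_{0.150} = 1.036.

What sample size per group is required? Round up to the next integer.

n = (z_{α/2} + z_β)² · (σ₁² + σ₂²) / δ²
  = (1.960 + 1.036)² · (2·4.3² = 36.98) / 1.1²
  = 8.9760 · 36.98 / 1.21
  = 274.32
Design effect: 2.0 × 274.32 = 548.65.
Round up → n = 549 per group.

n = 549 per group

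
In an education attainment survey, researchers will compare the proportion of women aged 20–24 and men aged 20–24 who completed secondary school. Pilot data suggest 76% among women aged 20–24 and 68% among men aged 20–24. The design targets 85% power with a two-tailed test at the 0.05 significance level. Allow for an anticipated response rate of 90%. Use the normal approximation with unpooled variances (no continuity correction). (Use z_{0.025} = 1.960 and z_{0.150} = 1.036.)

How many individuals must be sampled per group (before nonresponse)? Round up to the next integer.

n = (z_{α/2} + z_β)² · [p₁(1−p₁) + p₂(1−p₂)] / (p₁ − p₂)²
  = (1.960 + 1.036)² · (0.76·0.24 + 0.68·0.32) / (0.08)²
  = (2.996)² · (0.1824 + 0.2176) / 0.0064
  = 8.9760 · 0.4000 / 0.0064
  = 561.00
Adjust for 90% response: 561.00 / 0.90 = 623.33.
Round up → n = 624 per group.

n = 624 per group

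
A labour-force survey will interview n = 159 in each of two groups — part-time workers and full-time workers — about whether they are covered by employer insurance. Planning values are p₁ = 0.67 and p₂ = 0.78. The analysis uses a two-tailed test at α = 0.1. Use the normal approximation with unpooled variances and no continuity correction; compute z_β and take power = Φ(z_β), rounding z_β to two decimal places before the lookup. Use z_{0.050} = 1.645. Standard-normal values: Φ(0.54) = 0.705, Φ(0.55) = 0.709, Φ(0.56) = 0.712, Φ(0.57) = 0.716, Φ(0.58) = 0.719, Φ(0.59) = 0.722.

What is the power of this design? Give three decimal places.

Power ≈ 0.716

z_β = |p₁−p₂|·√(n/[p₁q₁+p₂q₂]) − z_{α/2}
    = 0.11 · √(159/0.3927) − 1.645
    = 0.11 · 20.1219 − 1.645
    = 2.2134 − 1.645 = 0.5684 → 0.57
Power = Φ(0.57) = 0.716.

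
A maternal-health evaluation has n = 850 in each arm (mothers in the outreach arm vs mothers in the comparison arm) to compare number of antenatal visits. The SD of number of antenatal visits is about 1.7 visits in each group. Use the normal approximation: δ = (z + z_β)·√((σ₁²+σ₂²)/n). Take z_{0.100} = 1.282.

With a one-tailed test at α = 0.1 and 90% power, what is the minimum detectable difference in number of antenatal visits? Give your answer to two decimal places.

δ = (z_α + z_β) · √((σ₁²+σ₂²)/n)
  = (1.282 + 1.282) · √(5.78/850)
  = 2.564 · √0.0068
  = 2.564 · 0.0825
  = 0.2114

Minimum detectable difference ≈ 0.21 visits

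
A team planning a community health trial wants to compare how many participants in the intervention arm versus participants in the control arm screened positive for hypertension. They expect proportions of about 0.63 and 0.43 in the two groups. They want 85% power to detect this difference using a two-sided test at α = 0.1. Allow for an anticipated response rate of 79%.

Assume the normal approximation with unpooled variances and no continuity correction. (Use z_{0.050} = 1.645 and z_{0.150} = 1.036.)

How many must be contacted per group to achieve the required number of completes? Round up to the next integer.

n = 109 per group

n = (z_{α/2} + z_β)² · [p₁(1−p₁) + p₂(1−p₂)] / (p₁ − p₂)²
  = (1.645 + 1.036)² · (0.63·0.37 + 0.43·0.57) / (0.20)²
  = (2.681)² · (0.2331 + 0.2451) / 0.0400
  = 7.1878 · 0.4782 / 0.0400
  = 85.93
Adjust for 79% response: 85.93 / 0.79 = 108.77.
Round up → n = 109 per group.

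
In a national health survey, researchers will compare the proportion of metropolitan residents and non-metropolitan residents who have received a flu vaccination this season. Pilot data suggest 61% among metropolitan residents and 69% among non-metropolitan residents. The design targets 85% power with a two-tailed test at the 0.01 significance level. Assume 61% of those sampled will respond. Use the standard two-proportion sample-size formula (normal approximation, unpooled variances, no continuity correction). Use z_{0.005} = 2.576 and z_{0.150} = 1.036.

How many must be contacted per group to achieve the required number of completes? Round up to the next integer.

n = (z_{α/2} + z_β)² · [p₁(1−p₁) + p₂(1−p₂)] / (p₁ − p₂)²
  = (2.576 + 1.036)² · (0.61·0.39 + 0.69·0.31) / (-0.08)²
  = (3.612)² · (0.2379 + 0.2139) / 0.0064
  = 13.0465 · 0.4518 / 0.0064
  = 921.00
Adjust for 61% response: 921.00 / 0.61 = 1509.84.
Round up → n = 1510 per group.

n = 1510 per group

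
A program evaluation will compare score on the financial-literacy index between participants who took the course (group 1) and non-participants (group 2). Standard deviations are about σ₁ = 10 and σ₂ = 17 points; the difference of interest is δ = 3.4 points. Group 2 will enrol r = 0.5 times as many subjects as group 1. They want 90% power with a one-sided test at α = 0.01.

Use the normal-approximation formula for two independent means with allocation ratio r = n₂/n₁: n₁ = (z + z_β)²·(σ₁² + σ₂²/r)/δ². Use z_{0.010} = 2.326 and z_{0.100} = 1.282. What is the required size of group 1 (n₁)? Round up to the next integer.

n₁ = 764

n₁ = (z_α + z_β)² · (σ₁² + σ₂²/r) / δ²
   = (2.326 + 1.282)² · (10² + 17²/0.5) / 3.4²
   = 13.0177 · (100 + 578) / 11.56
   = 13.0177 · 678 / 11.56
   = 763.49
Round up → n₁ = 764; n₂ = r·n₁ = 0.5 × 764 = 382.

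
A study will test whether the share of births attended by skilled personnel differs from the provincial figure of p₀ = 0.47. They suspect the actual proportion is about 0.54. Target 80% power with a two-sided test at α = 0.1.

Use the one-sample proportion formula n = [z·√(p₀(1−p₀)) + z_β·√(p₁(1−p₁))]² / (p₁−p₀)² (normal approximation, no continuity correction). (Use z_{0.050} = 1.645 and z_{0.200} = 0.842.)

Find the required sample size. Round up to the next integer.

n = [z_{α/2}·√(p₀q₀) + z_β·√(p₁q₁)]² / (p₁ − p₀)²
  = [1.645·√(0.47·0.53) + 0.842·√(0.54·0.46)]² / (0.07)²
  = [1.645·0.4991 + 0.842·0.4984]² / 0.0049
  = [1.2407]² / 0.0049
  = 314.13
Round up → n = 315.

n = 315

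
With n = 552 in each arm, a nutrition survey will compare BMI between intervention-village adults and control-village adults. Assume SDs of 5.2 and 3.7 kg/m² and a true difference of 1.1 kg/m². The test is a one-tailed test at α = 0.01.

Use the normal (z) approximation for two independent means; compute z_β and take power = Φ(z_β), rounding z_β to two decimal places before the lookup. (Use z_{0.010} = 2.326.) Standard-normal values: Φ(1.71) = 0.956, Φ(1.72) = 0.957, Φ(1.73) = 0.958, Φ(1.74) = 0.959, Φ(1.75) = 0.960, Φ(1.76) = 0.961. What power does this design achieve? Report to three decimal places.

z_β = δ·√(n/(σ₁²+σ₂²)) − z_α
    = 1.1 · √(552/40.73) − 2.326
    = 1.1 · 3.68139 − 2.326
    = 4.0495 − 2.326 = 1.7235 → 1.72
Power = Φ(1.72) = 0.957.

Power ≈ 0.957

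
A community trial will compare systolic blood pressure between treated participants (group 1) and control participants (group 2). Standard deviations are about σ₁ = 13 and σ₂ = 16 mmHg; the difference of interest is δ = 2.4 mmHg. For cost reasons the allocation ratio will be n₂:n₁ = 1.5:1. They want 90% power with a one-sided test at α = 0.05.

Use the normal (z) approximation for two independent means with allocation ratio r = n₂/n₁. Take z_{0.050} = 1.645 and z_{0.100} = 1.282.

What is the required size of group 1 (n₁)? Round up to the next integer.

n₁ = 506

n₁ = (z_α + z_β)² · (σ₁² + σ₂²/r) / δ²
   = (1.645 + 1.282)² · (13² + 16²/1.5) / 2.4²
   = 8.5673 · (169 + 170.6667) / 5.76
   = 8.5673 · 339.6667 / 5.76
   = 505.21
Round up → n₁ = 506; n₂ = r·n₁ = 1.5 × 506 = 759.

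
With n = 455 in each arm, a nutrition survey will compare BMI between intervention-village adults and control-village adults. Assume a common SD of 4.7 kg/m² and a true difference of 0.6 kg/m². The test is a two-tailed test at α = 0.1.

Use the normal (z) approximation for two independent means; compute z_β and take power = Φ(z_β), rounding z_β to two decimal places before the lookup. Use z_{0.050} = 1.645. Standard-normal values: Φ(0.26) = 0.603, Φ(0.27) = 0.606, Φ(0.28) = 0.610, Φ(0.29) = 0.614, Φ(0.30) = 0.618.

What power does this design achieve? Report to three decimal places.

Power ≈ 0.610

z_β = δ·√(n/(σ₁²+σ₂²)) − z_{α/2}
    = 0.6 · √(455/44.18) − 1.645
    = 0.6 · 3.20917 − 1.645
    = 1.9255 − 1.645 = 0.2805 → 0.28
Power = Φ(0.28) = 0.610.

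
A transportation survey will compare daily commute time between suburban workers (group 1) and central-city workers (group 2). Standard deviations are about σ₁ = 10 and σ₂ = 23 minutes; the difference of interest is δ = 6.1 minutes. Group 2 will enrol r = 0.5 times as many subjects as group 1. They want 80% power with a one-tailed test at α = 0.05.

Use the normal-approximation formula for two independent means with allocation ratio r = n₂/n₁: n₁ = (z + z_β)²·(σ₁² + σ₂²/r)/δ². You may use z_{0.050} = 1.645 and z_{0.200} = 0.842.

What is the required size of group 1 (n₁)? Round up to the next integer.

n₁ = 193

n₁ = (z_α + z_β)² · (σ₁² + σ₂²/r) / δ²
   = (1.645 + 0.842)² · (10² + 23²/0.5) / 6.1²
   = 6.1852 · (100 + 1058) / 37.21
   = 6.1852 · 1158 / 37.21
   = 192.49
Round up → n₁ = 193; n₂ = r·n₁ = 0.5 × 193 = 97.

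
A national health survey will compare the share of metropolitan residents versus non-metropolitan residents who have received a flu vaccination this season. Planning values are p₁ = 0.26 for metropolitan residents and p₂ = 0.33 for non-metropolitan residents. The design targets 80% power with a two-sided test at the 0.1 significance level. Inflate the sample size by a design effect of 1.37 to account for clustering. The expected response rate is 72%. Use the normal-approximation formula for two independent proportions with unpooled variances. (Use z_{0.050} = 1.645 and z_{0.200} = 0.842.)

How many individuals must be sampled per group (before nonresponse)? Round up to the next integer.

n = 994 per group

n = (z_{α/2} + z_β)² · [p₁(1−p₁) + p₂(1−p₂)] / (p₁ − p₂)²
  = (1.645 + 0.842)² · (0.26·0.74 + 0.33·0.67) / (-0.07)²
  = (2.487)² · (0.1924 + 0.2211) / 0.0049
  = 6.1852 · 0.4135 / 0.0049
  = 521.95
Design effect: 1.37 × 521.95 = 715.07.
Adjust for 72% response: 715.07 / 0.72 = 993.16.
Round up → n = 994 per group.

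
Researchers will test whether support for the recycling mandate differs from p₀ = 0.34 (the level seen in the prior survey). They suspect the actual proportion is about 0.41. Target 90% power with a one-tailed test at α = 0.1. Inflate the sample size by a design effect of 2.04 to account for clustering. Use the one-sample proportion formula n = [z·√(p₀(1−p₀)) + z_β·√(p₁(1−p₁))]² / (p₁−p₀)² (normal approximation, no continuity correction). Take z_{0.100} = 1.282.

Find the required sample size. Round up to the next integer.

n = [z_α·√(p₀q₀) + z_β·√(p₁q₁)]² / (p₁ − p₀)²
  = [1.282·√(0.34·0.66) + 1.282·√(0.41·0.59)]² / (0.07)²
  = [1.282·0.4737 + 1.282·0.4918]² / 0.0049
  = [1.2378]² / 0.0049
  = 312.70
Design effect: 2.04 × 312.70 = 637.90.
Round up → n = 638.

n = 638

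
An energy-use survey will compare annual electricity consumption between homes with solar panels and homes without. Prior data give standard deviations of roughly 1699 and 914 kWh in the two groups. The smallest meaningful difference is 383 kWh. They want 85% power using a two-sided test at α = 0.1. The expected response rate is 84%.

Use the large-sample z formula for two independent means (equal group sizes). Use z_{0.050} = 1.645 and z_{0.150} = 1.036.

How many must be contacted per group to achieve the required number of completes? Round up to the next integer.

n = (z_{α/2} + z_β)² · (σ₁² + σ₂²) / δ²
  = (1.645 + 1.036)² · (1699² + 914² = 3721997) / 383²
  = 7.1878 · 3721997 / 146689
  = 182.38
Adjust for 84% response: 182.38 / 0.84 = 217.12.
Round up → n = 218 per group.

n = 218 per group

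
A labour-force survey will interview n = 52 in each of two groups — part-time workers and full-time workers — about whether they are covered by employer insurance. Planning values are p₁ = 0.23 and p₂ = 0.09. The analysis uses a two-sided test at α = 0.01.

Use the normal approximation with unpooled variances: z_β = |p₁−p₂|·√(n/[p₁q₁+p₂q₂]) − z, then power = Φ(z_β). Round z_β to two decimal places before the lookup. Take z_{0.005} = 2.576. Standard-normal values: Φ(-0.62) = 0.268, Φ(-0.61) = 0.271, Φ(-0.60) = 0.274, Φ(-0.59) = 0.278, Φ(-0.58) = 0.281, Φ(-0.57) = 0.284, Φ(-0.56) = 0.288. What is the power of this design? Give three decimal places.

Power ≈ 0.278

z_β = |p₁−p₂|·√(n/[p₁q₁+p₂q₂]) − z_{α/2}
    = 0.14 · √(52/0.2590) − 2.576
    = 0.14 · 14.1694 − 2.576
    = 1.9837 − 2.576 = -0.5923 → -0.59
Power = Φ(-0.59) = 0.278.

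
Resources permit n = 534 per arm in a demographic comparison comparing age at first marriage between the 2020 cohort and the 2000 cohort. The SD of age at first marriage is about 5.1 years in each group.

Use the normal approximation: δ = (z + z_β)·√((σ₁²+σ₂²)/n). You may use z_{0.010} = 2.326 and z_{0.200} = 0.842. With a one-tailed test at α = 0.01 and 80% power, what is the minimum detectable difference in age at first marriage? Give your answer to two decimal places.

Minimum detectable difference ≈ 0.99 years

δ = (z_α + z_β) · √((σ₁²+σ₂²)/n)
  = (2.326 + 0.842) · √(52.02/534)
  = 3.168 · √0.09742
  = 3.168 · 0.3121
  = 0.9888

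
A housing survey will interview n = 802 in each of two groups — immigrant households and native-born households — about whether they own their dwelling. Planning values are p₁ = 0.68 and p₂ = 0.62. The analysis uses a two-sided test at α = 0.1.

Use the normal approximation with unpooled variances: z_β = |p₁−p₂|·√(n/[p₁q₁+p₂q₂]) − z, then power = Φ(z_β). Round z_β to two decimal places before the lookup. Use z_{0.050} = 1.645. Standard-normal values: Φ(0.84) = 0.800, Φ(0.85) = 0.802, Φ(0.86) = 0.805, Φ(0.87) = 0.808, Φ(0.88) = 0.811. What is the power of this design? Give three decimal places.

Power ≈ 0.811

z_β = |p₁−p₂|·√(n/[p₁q₁+p₂q₂]) − z_{α/2}
    = 0.06 · √(802/0.4532) − 1.645
    = 0.06 · 42.0671 − 1.645
    = 2.5240 − 1.645 = 0.8790 → 0.88
Power = Φ(0.88) = 0.811.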